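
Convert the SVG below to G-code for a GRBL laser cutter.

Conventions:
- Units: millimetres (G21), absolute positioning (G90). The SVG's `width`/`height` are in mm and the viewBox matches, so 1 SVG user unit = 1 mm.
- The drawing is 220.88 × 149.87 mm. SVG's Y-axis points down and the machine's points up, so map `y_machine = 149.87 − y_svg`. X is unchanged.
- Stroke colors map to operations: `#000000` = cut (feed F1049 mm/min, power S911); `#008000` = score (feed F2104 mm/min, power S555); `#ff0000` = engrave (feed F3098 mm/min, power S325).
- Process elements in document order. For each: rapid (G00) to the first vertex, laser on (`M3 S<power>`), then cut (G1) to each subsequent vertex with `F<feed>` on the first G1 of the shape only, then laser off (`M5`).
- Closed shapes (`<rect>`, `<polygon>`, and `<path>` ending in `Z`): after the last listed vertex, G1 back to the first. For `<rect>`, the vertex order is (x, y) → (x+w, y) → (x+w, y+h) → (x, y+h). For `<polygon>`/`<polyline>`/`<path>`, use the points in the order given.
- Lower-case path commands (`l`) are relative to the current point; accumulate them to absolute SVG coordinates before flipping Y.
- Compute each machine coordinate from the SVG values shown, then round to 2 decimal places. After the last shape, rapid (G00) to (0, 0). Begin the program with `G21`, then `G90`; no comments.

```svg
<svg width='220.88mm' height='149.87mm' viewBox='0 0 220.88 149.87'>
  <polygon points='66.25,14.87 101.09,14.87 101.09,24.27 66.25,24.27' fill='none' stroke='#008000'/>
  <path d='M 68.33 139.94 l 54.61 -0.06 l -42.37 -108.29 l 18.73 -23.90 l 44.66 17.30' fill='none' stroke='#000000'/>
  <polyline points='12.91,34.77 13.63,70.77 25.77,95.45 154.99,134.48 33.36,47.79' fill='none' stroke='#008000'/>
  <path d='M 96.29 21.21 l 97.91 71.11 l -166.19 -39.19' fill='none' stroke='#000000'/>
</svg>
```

Since the viewBox matches the mm dimensions, user units are millimetres directly. The only transform is the Y-flip y_m = 149.87 − y_svg.

Shape 1 is a rectangle drawn with `<polygon>`. Its stroke #008000 means score at S555, F2104. After flipping Y the toolpath is (66.25,135.00) → (101.09,135.00) → (101.09,125.60) → (66.25,125.60) → (66.25,135.00), returning to the start.

Shape 2 is a open polyline drawn with `<path>`. Its stroke #000000 means cut at S911, F1049. After flipping Y the toolpath is (68.33,9.93) → (122.94,9.99) → (80.57,118.28) → (99.30,142.18) → (143.96,124.88).

Shape 3 is a open polyline drawn with `<polyline>`. Its stroke #008000 means score at S555, F2104. After flipping Y the toolpath is (12.91,115.10) → (13.63,79.10) → (25.77,54.42) → (154.99,15.39) → (33.36,102.08).

Shape 4 is a open polyline drawn with `<path>`. Its stroke #000000 means cut at S911, F1049. After flipping Y the toolpath is (96.29,128.66) → (194.20,57.55) → (28.01,96.74).

G21
G90
G00 X66.25 Y135.00
M3 S555
G1 X101.09 Y135.00 F2104
G1 X101.09 Y125.60
G1 X66.25 Y125.60
G1 X66.25 Y135.00
M5
G00 X68.33 Y9.93
M3 S911
G1 X122.94 Y9.99 F1049
G1 X80.57 Y118.28
G1 X99.30 Y142.18
G1 X143.96 Y124.88
M5
G00 X12.91 Y115.10
M3 S555
G1 X13.63 Y79.10 F2104
G1 X25.77 Y54.42
G1 X154.99 Y15.39
G1 X33.36 Y102.08
M5
G00 X96.29 Y128.66
M3 S911
G1 X194.20 Y57.55 F1049
G1 X28.01 Y96.74
M5
G00 X0.00 Y0.00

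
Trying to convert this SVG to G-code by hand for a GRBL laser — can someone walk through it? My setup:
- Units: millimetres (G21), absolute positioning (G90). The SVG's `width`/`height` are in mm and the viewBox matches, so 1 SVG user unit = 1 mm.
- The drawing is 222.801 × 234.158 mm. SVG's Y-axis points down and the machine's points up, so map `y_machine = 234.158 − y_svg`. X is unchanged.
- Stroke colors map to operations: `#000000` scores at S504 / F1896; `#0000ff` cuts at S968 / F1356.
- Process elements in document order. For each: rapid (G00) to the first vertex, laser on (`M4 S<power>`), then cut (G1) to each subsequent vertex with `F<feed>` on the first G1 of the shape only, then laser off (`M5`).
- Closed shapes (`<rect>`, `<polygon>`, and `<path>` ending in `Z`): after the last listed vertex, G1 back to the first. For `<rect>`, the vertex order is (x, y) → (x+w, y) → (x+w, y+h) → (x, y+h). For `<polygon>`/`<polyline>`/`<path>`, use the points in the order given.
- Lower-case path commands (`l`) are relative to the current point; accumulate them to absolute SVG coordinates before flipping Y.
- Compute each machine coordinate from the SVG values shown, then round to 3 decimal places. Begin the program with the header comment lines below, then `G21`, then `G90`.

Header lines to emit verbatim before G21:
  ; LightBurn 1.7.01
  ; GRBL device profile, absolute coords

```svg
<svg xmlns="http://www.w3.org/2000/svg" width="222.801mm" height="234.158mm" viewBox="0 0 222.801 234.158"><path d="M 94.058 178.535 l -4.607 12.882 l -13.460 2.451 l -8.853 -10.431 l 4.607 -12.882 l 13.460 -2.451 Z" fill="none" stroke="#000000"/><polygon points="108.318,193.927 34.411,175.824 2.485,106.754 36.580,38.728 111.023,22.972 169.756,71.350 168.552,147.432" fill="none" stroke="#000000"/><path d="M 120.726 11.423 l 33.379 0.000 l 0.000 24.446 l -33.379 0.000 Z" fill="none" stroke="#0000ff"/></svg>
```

; LightBurn 1.7.01
; GRBL device profile, absolute coords
G21
G90
G00 X94.058 Y55.623
M4 S504
G1 X89.451 Y42.741 F1896
G1 X75.991 Y40.290
G1 X67.138 Y50.721
G1 X71.745 Y63.603
G1 X85.205 Y66.054
G1 X94.058 Y55.623
M5
G00 X108.318 Y40.231
M4 S504
G1 X34.411 Y58.334 F1896
G1 X2.485 Y127.404
G1 X36.580 Y195.430
G1 X111.023 Y211.186
G1 X169.756 Y162.808
G1 X168.552 Y86.726
G1 X108.318 Y40.231
M5
G00 X120.726 Y222.735
M4 S968
G1 X154.105 Y222.735 F1356
G1 X154.105 Y198.289
G1 X120.726 Y198.289
G1 X120.726 Y222.735
M5

1 u = 1 mm; y_m = 234.158 − y.

[1] `<path>` regular polygon, #000000→score S504 F1896: (94.058,55.623) → (89.451,42.741) → (75.991,40.290) → (67.138,50.721) → (71.745,63.603) → (85.205,66.054) → (94.058,55.623) (closed)

[2] `<polygon>` regular polygon, #000000→score S504 F1896: (108.318,40.231) → (34.411,58.334) → (2.485,127.404) → (36.580,195.430) → (111.023,211.186) → (169.756,162.808) → (168.552,86.726) → (108.318,40.231) (closed)

[3] `<path>` rectangle, #0000ff→cut S968 F1356: (120.726,222.735) → (154.105,222.735) → (154.105,198.289) → (120.726,198.289) → (120.726,222.735) (closed)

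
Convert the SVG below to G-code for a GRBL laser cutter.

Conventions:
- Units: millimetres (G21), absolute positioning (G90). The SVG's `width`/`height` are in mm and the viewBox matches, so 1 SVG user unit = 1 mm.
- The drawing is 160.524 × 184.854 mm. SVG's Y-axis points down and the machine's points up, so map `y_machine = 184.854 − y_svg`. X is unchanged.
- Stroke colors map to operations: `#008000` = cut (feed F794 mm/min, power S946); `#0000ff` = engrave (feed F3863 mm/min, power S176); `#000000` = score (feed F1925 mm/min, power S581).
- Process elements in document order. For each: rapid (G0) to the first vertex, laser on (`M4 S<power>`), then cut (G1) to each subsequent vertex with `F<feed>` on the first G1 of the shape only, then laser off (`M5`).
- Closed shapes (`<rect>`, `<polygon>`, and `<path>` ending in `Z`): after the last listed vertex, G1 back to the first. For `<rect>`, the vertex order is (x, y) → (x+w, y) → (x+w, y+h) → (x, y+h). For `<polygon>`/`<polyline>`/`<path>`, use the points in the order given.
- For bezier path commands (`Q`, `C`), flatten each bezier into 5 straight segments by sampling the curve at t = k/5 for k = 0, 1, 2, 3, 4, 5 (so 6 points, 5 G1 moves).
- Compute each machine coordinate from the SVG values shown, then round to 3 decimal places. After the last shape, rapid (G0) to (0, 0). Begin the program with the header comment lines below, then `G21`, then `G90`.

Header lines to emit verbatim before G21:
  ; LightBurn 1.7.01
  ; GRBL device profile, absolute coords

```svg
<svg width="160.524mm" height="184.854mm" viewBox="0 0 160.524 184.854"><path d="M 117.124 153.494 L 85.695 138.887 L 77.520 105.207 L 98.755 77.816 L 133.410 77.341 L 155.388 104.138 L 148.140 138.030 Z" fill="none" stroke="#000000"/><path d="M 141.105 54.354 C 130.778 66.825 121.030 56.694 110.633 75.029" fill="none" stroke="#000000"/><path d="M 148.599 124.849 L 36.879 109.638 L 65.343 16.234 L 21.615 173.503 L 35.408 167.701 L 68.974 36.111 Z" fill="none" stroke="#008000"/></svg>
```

; LightBurn 1.7.01
; GRBL device profile, absolute coords
G21
G90
G0 X117.124 Y31.360
M4 S581
G1 X85.695 Y45.967 F1925
G1 X77.520 Y79.647
G1 X98.755 Y107.038
G1 X133.410 Y107.513
G1 X155.388 Y80.716
G1 X148.140 Y46.824
G1 X117.124 Y31.360
M5
G0 X141.105 Y130.500
M4 S581
G1 X134.968 Y125.321 F1925
G1 X128.912 Y123.115
G1 X122.876 Y121.432
G1 X116.803 Y117.819
G1 X110.633 Y109.825
M5
G0 X148.599 Y60.005
M4 S946
G1 X36.879 Y75.216 F794
G1 X65.343 Y168.620
G1 X21.615 Y11.351
G1 X35.408 Y17.153
G1 X68.974 Y148.743
G1 X148.599 Y60.005
M5
G0 X0.000 Y0.000

1 u = 1 mm; y_m = 184.854 − y.

[1] `<path>` regular polygon, #000000→score S581 F1925: (117.124,31.360) → (85.695,45.967) → (77.520,79.647) → (98.755,107.038) → (133.410,107.513) → (155.388,80.716) → (148.140,46.824) → (117.124,31.360) (closed)

[2] `<path>` cubic bezier, #000000→score S581 F1925: (141.105,130.500) → (134.968,125.321) → (128.912,123.115) → (122.876,121.432) → (116.803,117.819) → (110.633,109.825)

[3] `<path>` closed polygon, #008000→cut S946 F794: (148.599,60.005) → (36.879,75.216) → (65.343,168.620) → (21.615,11.351) → (35.408,17.153) → (68.974,148.743) → (148.599,60.005) (closed)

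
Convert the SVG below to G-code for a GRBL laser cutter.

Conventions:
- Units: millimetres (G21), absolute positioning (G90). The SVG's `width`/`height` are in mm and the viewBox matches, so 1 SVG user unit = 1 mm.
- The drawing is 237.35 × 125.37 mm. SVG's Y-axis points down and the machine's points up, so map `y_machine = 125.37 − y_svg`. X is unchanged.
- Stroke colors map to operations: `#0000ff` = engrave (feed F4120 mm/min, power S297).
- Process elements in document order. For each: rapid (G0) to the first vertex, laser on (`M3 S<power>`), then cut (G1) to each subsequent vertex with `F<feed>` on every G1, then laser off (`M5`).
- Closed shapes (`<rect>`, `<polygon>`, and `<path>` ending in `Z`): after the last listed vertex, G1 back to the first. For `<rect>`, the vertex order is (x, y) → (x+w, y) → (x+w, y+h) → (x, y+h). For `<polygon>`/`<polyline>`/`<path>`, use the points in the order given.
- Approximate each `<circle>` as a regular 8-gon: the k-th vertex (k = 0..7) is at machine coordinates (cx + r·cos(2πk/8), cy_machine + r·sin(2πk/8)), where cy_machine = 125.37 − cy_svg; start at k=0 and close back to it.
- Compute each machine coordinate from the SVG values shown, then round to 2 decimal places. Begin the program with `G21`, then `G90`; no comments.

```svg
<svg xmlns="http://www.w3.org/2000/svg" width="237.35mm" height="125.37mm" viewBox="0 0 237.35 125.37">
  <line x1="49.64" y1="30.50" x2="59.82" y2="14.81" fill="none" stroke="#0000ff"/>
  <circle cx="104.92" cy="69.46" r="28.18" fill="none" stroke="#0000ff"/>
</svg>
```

G21
G90
G0 X49.64 Y94.87
M3 S297
G1 X59.82 Y110.56 F4120
M5
G0 X133.10 Y55.91
M3 S297
G1 X124.85 Y75.84 F4120
G1 X104.92 Y84.09 F4120
G1 X84.99 Y75.84 F4120
G1 X76.74 Y55.91 F4120
G1 X84.99 Y35.98 F4120
G1 X104.92 Y27.73 F4120
G1 X124.85 Y35.98 F4120
G1 X133.10 Y55.91 F4120
M5

Since the viewBox matches the mm dimensions, user units are millimetres directly. The only transform is the Y-flip y_m = 125.37 − y_svg.

Shape 1 is a line segment drawn with `<line>`. Its stroke #0000ff means engrave at S297, F4120. After flipping Y the toolpath is (49.64,94.87) → (59.82,110.56).

Shape 2 is a circle drawn with `<circle>`. Its stroke #0000ff means engrave at S297, F4120. After flipping Y the toolpath is (133.10,55.91) → (124.85,75.84) → (104.92,84.09) → (84.99,75.84) → (76.74,55.91) → (84.99,35.98) → (104.92,27.73) → (124.85,35.98) → (133.10,55.91), returning to the start.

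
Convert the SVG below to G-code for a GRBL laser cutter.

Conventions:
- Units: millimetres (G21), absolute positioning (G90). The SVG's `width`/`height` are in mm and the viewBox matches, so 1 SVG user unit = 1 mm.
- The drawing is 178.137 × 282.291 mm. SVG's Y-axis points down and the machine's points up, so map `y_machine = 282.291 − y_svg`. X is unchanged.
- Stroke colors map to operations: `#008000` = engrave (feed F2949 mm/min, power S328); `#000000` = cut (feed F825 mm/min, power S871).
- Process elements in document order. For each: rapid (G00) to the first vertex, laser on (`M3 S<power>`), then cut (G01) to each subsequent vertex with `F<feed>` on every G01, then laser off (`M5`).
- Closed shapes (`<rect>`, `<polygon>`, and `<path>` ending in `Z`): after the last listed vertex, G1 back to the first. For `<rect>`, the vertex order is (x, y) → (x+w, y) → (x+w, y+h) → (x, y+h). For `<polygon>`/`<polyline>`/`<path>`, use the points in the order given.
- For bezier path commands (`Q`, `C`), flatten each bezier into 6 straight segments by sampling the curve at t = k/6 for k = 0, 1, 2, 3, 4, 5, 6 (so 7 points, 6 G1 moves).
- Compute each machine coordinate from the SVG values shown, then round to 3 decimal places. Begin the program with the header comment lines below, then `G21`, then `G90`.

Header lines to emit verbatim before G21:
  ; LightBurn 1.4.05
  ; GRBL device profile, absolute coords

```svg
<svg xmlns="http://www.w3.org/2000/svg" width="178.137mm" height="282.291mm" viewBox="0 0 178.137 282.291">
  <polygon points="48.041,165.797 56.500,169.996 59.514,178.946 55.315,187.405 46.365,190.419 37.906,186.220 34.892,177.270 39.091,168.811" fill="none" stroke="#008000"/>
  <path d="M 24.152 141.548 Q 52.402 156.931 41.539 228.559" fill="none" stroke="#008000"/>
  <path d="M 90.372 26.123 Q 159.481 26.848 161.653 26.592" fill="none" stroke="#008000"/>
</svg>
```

viewBox `0 0 178.137 282.291` with mm width/height → 1 unit = 1 mm. Flip: y_m = 282.291 − y_svg.

**Shape 1** — `<polygon>` regular polygon, stroke `#008000` → engrave (S328, F2949). Machine vertices: (48.041,116.494) → (56.500,112.295) → (59.514,103.345) → (55.315,94.886) → (46.365,91.872) → (37.906,96.071) → (34.892,105.021) → (39.091,113.480) → (48.041,116.494). Closed: final G1 returns to the first vertex.

**Shape 2** — `<path>` quadratic bezier, stroke `#008000` → engrave (S328, F2949). Control points (SVG): P0=(24.152,141.548), P1=(52.402,156.931), P2=(41.539,228.559); sampled at t=k/6. Machine vertices: (24.152,140.743) → (32.482,134.053) → (38.639,124.238) → (42.624,111.299) → (44.435,95.235) → (44.074,76.046) → (41.539,53.732). Open path.

**Shape 3** — `<path>` quadratic bezier, stroke `#008000` → engrave (S328, F2949). Control points (SVG): P0=(90.372,26.123), P1=(159.481,26.848), P2=(161.653,26.592); sampled at t=k/6. Machine vertices: (90.372,256.168) → (111.549,255.954) → (129.007,255.794) → (142.747,255.688) → (152.768,255.637) → (159.070,255.641) → (161.653,255.699). Open path.

; LightBurn 1.4.05
; GRBL device profile, absolute coords
G21
G90
G00 X48.041 Y116.494
M3 S328
G01 X56.500 Y112.295 F2949
G01 X59.514 Y103.345 F2949
G01 X55.315 Y94.886 F2949
G01 X46.365 Y91.872 F2949
G01 X37.906 Y96.071 F2949
G01 X34.892 Y105.021 F2949
G01 X39.091 Y113.480 F2949
G01 X48.041 Y116.494 F2949
M5
G00 X24.152 Y140.743
M3 S328
G01 X32.482 Y134.053 F2949
G01 X38.639 Y124.238 F2949
G01 X42.624 Y111.299 F2949
G01 X44.435 Y95.235 F2949
G01 X44.074 Y76.046 F2949
G01 X41.539 Y53.732 F2949
M5
G00 X90.372 Y256.168
M3 S328
G01 X111.549 Y255.954 F2949
G01 X129.007 Y255.794 F2949
G01 X142.747 Y255.688 F2949
G01 X152.768 Y255.637 F2949
G01 X159.070 Y255.641 F2949
G01 X161.653 Y255.699 F2949
M5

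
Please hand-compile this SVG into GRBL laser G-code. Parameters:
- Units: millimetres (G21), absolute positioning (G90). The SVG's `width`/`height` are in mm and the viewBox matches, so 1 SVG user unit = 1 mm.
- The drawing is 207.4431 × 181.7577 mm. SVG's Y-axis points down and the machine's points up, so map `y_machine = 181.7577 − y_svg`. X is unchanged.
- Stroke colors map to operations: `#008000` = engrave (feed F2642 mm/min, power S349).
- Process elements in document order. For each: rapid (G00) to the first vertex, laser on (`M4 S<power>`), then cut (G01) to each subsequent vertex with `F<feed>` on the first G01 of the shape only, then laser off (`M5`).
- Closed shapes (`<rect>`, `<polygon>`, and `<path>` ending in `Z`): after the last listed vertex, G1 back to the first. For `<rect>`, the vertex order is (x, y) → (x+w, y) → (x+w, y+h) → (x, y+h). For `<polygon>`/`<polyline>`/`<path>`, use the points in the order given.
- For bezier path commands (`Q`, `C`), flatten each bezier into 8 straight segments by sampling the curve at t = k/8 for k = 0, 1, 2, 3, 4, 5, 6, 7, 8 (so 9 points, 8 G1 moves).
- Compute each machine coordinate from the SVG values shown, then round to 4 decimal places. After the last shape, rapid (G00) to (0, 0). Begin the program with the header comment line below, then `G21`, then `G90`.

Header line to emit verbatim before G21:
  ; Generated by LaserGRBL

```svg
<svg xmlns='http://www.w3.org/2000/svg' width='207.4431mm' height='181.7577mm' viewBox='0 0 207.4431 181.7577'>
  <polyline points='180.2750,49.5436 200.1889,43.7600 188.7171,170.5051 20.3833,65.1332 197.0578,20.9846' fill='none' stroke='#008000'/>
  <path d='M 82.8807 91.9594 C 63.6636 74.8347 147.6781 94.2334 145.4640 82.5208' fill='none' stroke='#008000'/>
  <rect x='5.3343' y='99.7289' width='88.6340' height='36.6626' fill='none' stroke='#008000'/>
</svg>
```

; Generated by LaserGRBL
G21
G90
G00 X180.2750 Y132.2141
M4 S349
G01 X200.1889 Y137.9977 F2642
G01 X188.7171 Y11.2526
G01 X20.3833 Y116.6245
G01 X197.0578 Y160.7731
M5
G00 X82.8807 Y89.7983
M4 S349
G01 X80.1432 Y94.6401 F2642
G01 X84.8635 Y96.8505
G01 X94.8212 Y97.2220
G01 X107.7962 Y96.5471
G01 X121.5682 Y95.6186
G01 X133.9170 Y95.2290
G01 X142.6224 Y96.1709
G01 X145.4640 Y99.2369
M5
G00 X5.3343 Y82.0288
M4 S349
G01 X93.9683 Y82.0288 F2642
G01 X93.9683 Y45.3662
G01 X5.3343 Y45.3662
G01 X5.3343 Y82.0288
M5
G00 X0.0000 Y0.0000

Since the viewBox matches the mm dimensions, user units are millimetres directly. The only transform is the Y-flip y_m = 181.7577 − y_svg.

Shape 1 is a open polyline drawn with `<polyline>`. Its stroke #008000 means engrave at S349, F2642. After flipping Y the toolpath is (180.2750,132.2141) → (200.1889,137.9977) → (188.7171,11.2526) → (20.3833,116.6245) → (197.0578,160.7731).

Shape 2 is a cubic bezier drawn with `<path>`. Its stroke #008000 means engrave at S349, F2642. After flipping Y the toolpath is (82.8807,89.7983) → (80.1432,94.6401) → (84.8635,96.8505) → (94.8212,97.2220) → (107.7962,96.5471) → (121.5682,95.6186) → (133.9170,95.2290) → (142.6224,96.1709) → (145.4640,99.2369).

Shape 3 is a rectangle drawn with `<rect>`. Its stroke #008000 means engrave at S349, F2642. After flipping Y the toolpath is (5.3343,82.0288) → (93.9683,82.0288) → (93.9683,45.3662) → (5.3343,45.3662) → (5.3343,82.0288), returning to the start.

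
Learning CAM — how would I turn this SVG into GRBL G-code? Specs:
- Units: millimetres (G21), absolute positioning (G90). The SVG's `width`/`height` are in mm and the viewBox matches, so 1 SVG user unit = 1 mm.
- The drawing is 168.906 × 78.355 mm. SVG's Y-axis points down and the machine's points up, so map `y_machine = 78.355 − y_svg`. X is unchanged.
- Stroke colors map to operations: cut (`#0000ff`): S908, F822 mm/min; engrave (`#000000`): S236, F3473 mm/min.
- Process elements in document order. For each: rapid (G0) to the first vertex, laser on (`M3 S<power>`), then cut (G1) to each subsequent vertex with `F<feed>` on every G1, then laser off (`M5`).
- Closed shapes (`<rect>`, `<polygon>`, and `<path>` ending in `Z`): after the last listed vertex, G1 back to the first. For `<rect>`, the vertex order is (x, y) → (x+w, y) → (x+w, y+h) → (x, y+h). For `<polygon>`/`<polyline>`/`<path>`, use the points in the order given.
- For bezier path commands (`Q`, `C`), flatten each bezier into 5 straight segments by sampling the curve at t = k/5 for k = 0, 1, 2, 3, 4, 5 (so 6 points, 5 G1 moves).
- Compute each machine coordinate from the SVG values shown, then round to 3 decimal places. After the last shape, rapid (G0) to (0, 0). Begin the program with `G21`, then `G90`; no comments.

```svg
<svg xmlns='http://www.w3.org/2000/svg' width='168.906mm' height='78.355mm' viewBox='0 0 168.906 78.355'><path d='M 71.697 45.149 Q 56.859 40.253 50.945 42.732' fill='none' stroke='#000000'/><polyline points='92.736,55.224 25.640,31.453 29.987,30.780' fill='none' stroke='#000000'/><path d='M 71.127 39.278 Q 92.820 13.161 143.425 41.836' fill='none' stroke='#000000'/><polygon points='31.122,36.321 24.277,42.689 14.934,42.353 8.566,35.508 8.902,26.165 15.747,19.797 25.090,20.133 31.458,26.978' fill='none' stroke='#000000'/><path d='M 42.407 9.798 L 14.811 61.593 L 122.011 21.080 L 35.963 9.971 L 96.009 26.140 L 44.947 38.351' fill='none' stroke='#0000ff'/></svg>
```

Since the viewBox matches the mm dimensions, user units are millimetres directly. The only transform is the Y-flip y_m = 78.355 − y_svg.

Shape 1 is a quadratic bezier drawn with `<path>`. Its stroke #000000 means engrave at S236, F3473. After flipping Y the toolpath is (71.697,33.206) → (66.119,34.869) → (61.254,35.943) → (57.104,36.426) → (53.668,36.320) → (50.945,35.623).

Shape 2 is a open polyline drawn with `<polyline>`. Its stroke #000000 means engrave at S236, F3473. After flipping Y the toolpath is (92.736,23.131) → (25.640,46.902) → (29.987,47.575).

Shape 3 is a quadratic bezier drawn with `<path>`. Its stroke #000000 means engrave at S236, F3473. After flipping Y the toolpath is (71.127,39.077) → (80.961,47.332) → (93.107,51.204) → (107.567,50.692) → (124.339,45.797) → (143.425,36.519).

Shape 4 is a regular polygon drawn with `<polygon>`. Its stroke #000000 means engrave at S236, F3473. After flipping Y the toolpath is (31.122,42.034) → (24.277,35.666) → (14.934,36.002) → (8.566,42.847) → (8.902,52.190) → (15.747,58.558) → (25.090,58.222) → (31.458,51.377) → (31.122,42.034), returning to the start.

Shape 5 is a open polyline drawn with `<path>`. Its stroke #0000ff means cut at S908, F822. After flipping Y the toolpath is (42.407,68.557) → (14.811,16.762) → (122.011,57.275) → (35.963,68.384) → (96.009,52.215) → (44.947,40.004).

G21
G90
G0 X71.697 Y33.206
M3 S236
G1 X66.119 Y34.869 F3473
G1 X61.254 Y35.943 F3473
G1 X57.104 Y36.426 F3473
G1 X53.668 Y36.320 F3473
G1 X50.945 Y35.623 F3473
M5
G0 X92.736 Y23.131
M3 S236
G1 X25.640 Y46.902 F3473
G1 X29.987 Y47.575 F3473
M5
G0 X71.127 Y39.077
M3 S236
G1 X80.961 Y47.332 F3473
G1 X93.107 Y51.204 F3473
G1 X107.567 Y50.692 F3473
G1 X124.339 Y45.797 F3473
G1 X143.425 Y36.519 F3473
M5
G0 X31.122 Y42.034
M3 S236
G1 X24.277 Y35.666 F3473
G1 X14.934 Y36.002 F3473
G1 X8.566 Y42.847 F3473
G1 X8.902 Y52.190 F3473
G1 X15.747 Y58.558 F3473
G1 X25.090 Y58.222 F3473
G1 X31.458 Y51.377 F3473
G1 X31.122 Y42.034 F3473
M5
G0 X42.407 Y68.557
M3 S908
G1 X14.811 Y16.762 F822
G1 X122.011 Y57.275 F822
G1 X35.963 Y68.384 F822
G1 X96.009 Y52.215 F822
G1 X44.947 Y40.004 F822
M5
G0 X0.000 Y0.000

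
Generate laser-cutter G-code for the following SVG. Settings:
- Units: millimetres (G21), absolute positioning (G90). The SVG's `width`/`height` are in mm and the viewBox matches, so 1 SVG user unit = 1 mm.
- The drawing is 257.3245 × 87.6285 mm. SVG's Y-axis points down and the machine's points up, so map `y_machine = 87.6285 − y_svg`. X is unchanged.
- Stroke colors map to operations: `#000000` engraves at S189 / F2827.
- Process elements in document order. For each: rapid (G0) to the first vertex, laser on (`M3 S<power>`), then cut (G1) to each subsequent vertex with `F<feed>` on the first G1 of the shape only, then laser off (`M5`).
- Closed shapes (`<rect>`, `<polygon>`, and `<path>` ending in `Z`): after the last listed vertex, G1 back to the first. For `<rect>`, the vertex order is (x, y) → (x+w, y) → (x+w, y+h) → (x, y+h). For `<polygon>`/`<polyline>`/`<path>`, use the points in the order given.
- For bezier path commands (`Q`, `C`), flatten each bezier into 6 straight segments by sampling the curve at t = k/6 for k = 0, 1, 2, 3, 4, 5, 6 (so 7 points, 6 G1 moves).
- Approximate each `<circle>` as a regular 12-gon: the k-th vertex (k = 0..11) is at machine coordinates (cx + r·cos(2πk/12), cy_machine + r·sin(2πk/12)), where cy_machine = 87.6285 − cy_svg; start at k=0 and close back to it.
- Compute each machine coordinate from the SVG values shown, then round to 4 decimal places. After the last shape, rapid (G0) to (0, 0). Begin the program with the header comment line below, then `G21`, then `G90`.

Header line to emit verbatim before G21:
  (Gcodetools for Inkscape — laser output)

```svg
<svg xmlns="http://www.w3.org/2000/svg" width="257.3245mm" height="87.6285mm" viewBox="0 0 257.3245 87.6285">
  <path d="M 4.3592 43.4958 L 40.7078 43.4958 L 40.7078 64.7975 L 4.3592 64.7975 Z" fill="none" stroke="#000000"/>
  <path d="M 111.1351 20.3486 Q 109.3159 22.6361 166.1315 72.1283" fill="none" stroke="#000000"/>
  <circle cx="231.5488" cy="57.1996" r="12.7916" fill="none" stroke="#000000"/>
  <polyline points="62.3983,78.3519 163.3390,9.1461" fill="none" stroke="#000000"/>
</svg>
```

(Gcodetools for Inkscape — laser output)
G21
G90
G0 X4.3592 Y44.1327
M3 S189
G1 X40.7078 Y44.1327 F2827
G1 X40.7078 Y22.8310
G1 X4.3592 Y22.8310
G1 X4.3592 Y44.1327
M5
G0 X111.1351 Y67.2799
M3 S189
G1 X112.1574 Y65.2062 F2827
G1 X116.4373 Y60.5099
G1 X123.9746 Y53.1912
G1 X134.7694 Y43.2500
G1 X148.8217 Y30.6864
G1 X166.1315 Y15.5002
M5
G0 X244.3404 Y30.4289
M3 S189
G1 X242.6267 Y36.8247 F2827
G1 X237.9446 Y41.5068
G1 X231.5488 Y43.2205
G1 X225.1530 Y41.5068
G1 X220.4709 Y36.8247
G1 X218.7572 Y30.4289
G1 X220.4709 Y24.0331
G1 X225.1530 Y19.3510
G1 X231.5488 Y17.6373
G1 X237.9446 Y19.3510
G1 X242.6267 Y24.0331
G1 X244.3404 Y30.4289
M5
G0 X62.3983 Y9.2766
M3 S189
G1 X163.3390 Y78.4824 F2827
M5
G0 X0.0000 Y0.0000

Since the viewBox matches the mm dimensions, user units are millimetres directly. The only transform is the Y-flip y_m = 87.6285 − y_svg.

Shape 1 is a rectangle drawn with `<path>`. Its stroke #000000 means engrave at S189, F2827. After flipping Y the toolpath is (4.3592,44.1327) → (40.7078,44.1327) → (40.7078,22.8310) → (4.3592,22.8310) → (4.3592,44.1327), returning to the start.

Shape 2 is a quadratic bezier drawn with `<path>`. Its stroke #000000 means engrave at S189, F2827. After flipping Y the toolpath is (111.1351,67.2799) → (112.1574,65.2062) → (116.4373,60.5099) → (123.9746,53.1912) → (134.7694,43.2500) → (148.8217,30.6864) → (166.1315,15.5002).

Shape 3 is a circle drawn with `<circle>`. Its stroke #000000 means engrave at S189, F2827. After flipping Y the toolpath is (244.3404,30.4289) → (242.6267,36.8247) → (237.9446,41.5068) → (231.5488,43.2205) → (225.1530,41.5068) → (220.4709,36.8247) → (218.7572,30.4289) → (220.4709,24.0331) → (225.1530,19.3510) → (231.5488,17.6373) → (237.9446,19.3510) → (242.6267,24.0331) → (244.3404,30.4289), returning to the start.

Shape 4 is a line segment drawn with `<polyline>`. Its stroke #000000 means engrave at S189, F2827. After flipping Y the toolpath is (62.3983,9.2766) → (163.3390,78.4824).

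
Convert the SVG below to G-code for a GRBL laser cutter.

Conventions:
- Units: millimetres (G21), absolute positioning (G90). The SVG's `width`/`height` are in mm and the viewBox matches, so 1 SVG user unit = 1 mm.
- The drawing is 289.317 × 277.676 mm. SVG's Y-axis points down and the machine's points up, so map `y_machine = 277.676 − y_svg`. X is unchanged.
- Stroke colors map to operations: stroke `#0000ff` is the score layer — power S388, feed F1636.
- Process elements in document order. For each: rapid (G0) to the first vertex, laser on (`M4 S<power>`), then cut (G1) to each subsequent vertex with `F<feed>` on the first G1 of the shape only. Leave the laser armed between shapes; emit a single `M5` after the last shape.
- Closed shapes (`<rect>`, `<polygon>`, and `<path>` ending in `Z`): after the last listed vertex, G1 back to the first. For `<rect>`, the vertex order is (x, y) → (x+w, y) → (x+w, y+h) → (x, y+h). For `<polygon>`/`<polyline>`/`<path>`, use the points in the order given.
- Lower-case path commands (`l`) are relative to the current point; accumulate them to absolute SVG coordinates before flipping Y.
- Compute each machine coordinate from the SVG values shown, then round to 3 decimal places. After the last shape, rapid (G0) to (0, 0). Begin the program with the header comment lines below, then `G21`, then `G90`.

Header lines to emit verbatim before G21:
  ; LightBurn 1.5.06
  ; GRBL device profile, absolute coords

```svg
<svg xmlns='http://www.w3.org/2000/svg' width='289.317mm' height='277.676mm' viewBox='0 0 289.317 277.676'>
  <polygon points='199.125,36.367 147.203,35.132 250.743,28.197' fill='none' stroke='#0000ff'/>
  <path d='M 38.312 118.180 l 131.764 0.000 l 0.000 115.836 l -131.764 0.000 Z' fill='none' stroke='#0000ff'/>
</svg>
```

viewBox `0 0 289.317 277.676` with mm width/height → 1 unit = 1 mm. Flip: y_m = 277.676 − y_svg.

**Shape 1** — `<polygon>` closed polygon, stroke `#0000ff` → score (S388, F1636). Machine vertices: (199.125,241.309) → (147.203,242.544) → (250.743,249.479) → (199.125,241.309). Closed: final G1 returns to the first vertex.

**Shape 2** — `<path>` rectangle, stroke `#0000ff` → score (S388, F1636). Machine vertices: (38.312,159.496) → (170.076,159.496) → (170.076,43.660) → (38.312,43.660) → (38.312,159.496). Closed: final G1 returns to the first vertex.

; LightBurn 1.5.06
; GRBL device profile, absolute coords
G21
G90
G0 X199.125 Y241.309
M4 S388
G1 X147.203 Y242.544 F1636
G1 X250.743 Y249.479
G1 X199.125 Y241.309
G0 X38.312 Y159.496
M4 S388
G1 X170.076 Y159.496 F1636
G1 X170.076 Y43.660
G1 X38.312 Y43.660
G1 X38.312 Y159.496
M5
G0 X0.000 Y0.000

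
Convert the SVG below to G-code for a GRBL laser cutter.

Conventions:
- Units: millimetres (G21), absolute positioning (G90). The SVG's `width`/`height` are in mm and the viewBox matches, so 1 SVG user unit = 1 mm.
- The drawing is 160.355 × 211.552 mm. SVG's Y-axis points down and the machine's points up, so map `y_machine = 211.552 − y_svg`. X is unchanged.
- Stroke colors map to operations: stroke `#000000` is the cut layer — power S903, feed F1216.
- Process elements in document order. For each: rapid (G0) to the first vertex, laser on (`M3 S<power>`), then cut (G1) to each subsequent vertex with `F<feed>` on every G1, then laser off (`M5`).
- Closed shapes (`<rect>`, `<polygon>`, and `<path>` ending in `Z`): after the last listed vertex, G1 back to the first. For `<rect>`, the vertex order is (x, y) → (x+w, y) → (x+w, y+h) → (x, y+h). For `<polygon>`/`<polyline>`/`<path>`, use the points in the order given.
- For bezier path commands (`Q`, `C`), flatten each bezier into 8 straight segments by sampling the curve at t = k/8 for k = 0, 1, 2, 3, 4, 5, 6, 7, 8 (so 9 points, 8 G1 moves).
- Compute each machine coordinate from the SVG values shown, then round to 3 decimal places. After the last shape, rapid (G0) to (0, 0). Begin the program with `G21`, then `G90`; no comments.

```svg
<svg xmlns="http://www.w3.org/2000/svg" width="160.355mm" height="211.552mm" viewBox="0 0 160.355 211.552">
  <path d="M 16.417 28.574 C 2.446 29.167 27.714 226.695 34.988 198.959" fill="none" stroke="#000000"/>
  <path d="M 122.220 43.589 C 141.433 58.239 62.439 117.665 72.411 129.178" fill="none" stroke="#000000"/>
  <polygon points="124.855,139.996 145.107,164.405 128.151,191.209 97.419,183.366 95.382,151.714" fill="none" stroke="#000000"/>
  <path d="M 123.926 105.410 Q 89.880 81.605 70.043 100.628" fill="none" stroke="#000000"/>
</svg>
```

G21
G90
G0 X16.417 Y182.978
M3 S903
G1 X12.905 Y174.349 F1216
G1 X12.402 Y152.205 F1216
G1 X14.235 Y121.493 F1216
G1 X17.736 Y87.162 F1216
G1 X22.232 Y54.159 F1216
G1 X27.053 Y27.431 F1216
G1 X31.529 Y11.927 F1216
G1 X34.988 Y12.593 F1216
M5
G0 X122.220 Y167.963
M3 S903
G1 X125.187 Y160.551 F1216
G1 X121.141 Y150.028 F1216
G1 X112.274 Y137.480 F1216
G1 X100.781 Y123.992 F1216
G1 X88.855 Y110.652 F1216
G1 X78.689 Y98.544 F1216
G1 X72.476 Y88.756 F1216
G1 X72.411 Y82.374 F1216
M5
G0 X124.855 Y71.556
M3 S903
G1 X145.107 Y47.147 F1216
G1 X128.151 Y20.343 F1216
G1 X97.419 Y28.186 F1216
G1 X95.382 Y59.838 F1216
G1 X124.855 Y71.556 F1216
M5
G0 X123.926 Y106.142
M3 S903
G1 X115.637 Y111.424 F1216
G1 X107.791 Y115.368 F1216
G1 X100.390 Y117.973 F1216
G1 X93.432 Y119.240 F1216
G1 X86.919 Y119.169 F1216
G1 X80.850 Y117.759 F1216
G1 X75.224 Y115.011 F1216
G1 X70.043 Y110.924 F1216
M5
G0 X0.000 Y0.000

viewBox `0 0 160.355 211.552` with mm width/height → 1 unit = 1 mm. Flip: y_m = 211.552 − y_svg.

**Shape 1** — `<path>` cubic bezier, stroke `#000000` → cut (S903, F1216). Control points (SVG): P0=(16.417,28.574), P1=(2.446,29.167), P2=(27.714,226.695), P3=(34.988,198.959); sampled at t=k/8. Machine vertices: (16.417,182.978) → (12.905,174.349) → (12.402,152.205) → (14.235,121.493) → (17.736,87.162) → (22.232,54.159) → (27.053,27.431) → (31.529,11.927) → (34.988,12.593). Open path.

**Shape 2** — `<path>` cubic bezier, stroke `#000000` → cut (S903, F1216). Control points (SVG): P0=(122.220,43.589), P1=(141.433,58.239), P2=(62.439,117.665), P3=(72.411,129.178); sampled at t=k/8. Machine vertices: (122.220,167.963) → (125.187,160.551) → (121.141,150.028) → (112.274,137.480) → (100.781,123.992) → (88.855,110.652) → (78.689,98.544) → (72.476,88.756) → (72.411,82.374). Open path.

**Shape 3** — `<polygon>` regular polygon, stroke `#000000` → cut (S903, F1216). Machine vertices: (124.855,71.556) → (145.107,47.147) → (128.151,20.343) → (97.419,28.186) → (95.382,59.838) → (124.855,71.556). Closed: final G1 returns to the first vertex.

**Shape 4** — `<path>` quadratic bezier, stroke `#000000` → cut (S903, F1216). Control points (SVG): P0=(123.926,105.410), P1=(89.880,81.605), P2=(70.043,100.628); sampled at t=k/8. Machine vertices: (123.926,106.142) → (115.637,111.424) → (107.791,115.368) → (100.390,117.973) → (93.432,119.240) → (86.919,119.169) → (80.850,117.759) → (75.224,115.011) → (70.043,110.924). Open path.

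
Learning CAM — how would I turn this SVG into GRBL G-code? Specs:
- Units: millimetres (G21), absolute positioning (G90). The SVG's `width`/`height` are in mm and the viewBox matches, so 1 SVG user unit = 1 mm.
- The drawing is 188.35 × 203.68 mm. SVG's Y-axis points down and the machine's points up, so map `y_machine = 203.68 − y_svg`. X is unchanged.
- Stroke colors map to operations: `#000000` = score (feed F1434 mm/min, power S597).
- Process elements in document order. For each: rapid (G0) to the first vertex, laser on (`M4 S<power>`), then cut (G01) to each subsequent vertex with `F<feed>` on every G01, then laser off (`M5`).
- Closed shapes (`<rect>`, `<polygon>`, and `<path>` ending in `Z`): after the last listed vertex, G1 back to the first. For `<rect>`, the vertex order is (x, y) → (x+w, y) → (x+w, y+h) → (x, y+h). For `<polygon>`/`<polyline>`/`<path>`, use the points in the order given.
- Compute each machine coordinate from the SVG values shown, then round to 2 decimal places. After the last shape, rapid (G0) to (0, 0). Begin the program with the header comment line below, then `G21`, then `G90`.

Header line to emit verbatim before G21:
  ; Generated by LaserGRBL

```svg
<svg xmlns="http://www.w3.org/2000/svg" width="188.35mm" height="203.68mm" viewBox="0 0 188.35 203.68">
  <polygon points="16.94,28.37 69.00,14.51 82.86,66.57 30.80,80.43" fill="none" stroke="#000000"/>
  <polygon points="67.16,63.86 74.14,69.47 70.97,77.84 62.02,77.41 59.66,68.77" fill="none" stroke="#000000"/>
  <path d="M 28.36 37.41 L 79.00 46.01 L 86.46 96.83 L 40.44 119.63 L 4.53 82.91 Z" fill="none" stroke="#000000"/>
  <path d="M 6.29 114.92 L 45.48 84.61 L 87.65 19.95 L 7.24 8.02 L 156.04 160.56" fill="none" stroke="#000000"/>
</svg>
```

; Generated by LaserGRBL
G21
G90
G0 X16.94 Y175.31
M4 S597
G01 X69.00 Y189.17 F1434
G01 X82.86 Y137.11 F1434
G01 X30.80 Y123.25 F1434
G01 X16.94 Y175.31 F1434
M5
G0 X67.16 Y139.82
M4 S597
G01 X74.14 Y134.21 F1434
G01 X70.97 Y125.84 F1434
G01 X62.02 Y126.27 F1434
G01 X59.66 Y134.91 F1434
G01 X67.16 Y139.82 F1434
M5
G0 X28.36 Y166.27
M4 S597
G01 X79.00 Y157.67 F1434
G01 X86.46 Y106.85 F1434
G01 X40.44 Y84.05 F1434
G01 X4.53 Y120.77 F1434
G01 X28.36 Y166.27 F1434
M5
G0 X6.29 Y88.76
M4 S597
G01 X45.48 Y119.07 F1434
G01 X87.65 Y183.73 F1434
G01 X7.24 Y195.66 F1434
G01 X156.04 Y43.12 F1434
M5
G0 X0.00 Y0.00

1 u = 1 mm; y_m = 203.68 − y.

[1] `<polygon>` regular polygon, #000000→score S597 F1434: (16.94,175.31) → (69.00,189.17) → (82.86,137.11) → (30.80,123.25) → (16.94,175.31) (closed)

[2] `<polygon>` regular polygon, #000000→score S597 F1434: (67.16,139.82) → (74.14,134.21) → (70.97,125.84) → (62.02,126.27) → (59.66,134.91) → (67.16,139.82) (closed)

[3] `<path>` regular polygon, #000000→score S597 F1434: (28.36,166.27) → (79.00,157.67) → (86.46,106.85) → (40.44,84.05) → (4.53,120.77) → (28.36,166.27) (closed)

[4] `<path>` open polyline, #000000→score S597 F1434: (6.29,88.76) → (45.48,119.07) → (87.65,183.73) → (7.24,195.66) → (156.04,43.12)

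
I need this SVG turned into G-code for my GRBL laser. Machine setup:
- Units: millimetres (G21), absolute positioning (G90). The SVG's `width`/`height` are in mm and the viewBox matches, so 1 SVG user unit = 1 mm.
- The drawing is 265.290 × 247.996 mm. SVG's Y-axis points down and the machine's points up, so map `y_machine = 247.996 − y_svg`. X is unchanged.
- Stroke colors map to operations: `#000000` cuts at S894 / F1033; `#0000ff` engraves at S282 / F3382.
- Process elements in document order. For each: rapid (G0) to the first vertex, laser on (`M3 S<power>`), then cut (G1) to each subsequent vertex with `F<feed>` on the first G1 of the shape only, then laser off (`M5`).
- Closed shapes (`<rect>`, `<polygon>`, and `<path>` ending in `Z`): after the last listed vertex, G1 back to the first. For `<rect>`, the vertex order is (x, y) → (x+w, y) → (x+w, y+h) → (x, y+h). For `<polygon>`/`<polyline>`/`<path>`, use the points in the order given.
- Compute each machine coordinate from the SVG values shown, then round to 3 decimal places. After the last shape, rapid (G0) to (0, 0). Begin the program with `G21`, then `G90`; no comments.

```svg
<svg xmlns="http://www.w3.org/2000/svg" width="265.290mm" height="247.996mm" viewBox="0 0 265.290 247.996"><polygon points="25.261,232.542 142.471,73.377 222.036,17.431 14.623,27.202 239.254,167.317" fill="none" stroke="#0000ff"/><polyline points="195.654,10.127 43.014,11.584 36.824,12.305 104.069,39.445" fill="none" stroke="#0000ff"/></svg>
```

viewBox `0 0 265.290 247.996` with mm width/height → 1 unit = 1 mm. Flip: y_m = 247.996 − y_svg.

**Shape 1** — `<polygon>` closed polygon, stroke `#0000ff` → engrave (S282, F3382). Machine vertices: (25.261,15.454) → (142.471,174.619) → (222.036,230.565) → (14.623,220.794) → (239.254,80.679) → (25.261,15.454). Closed: final G1 returns to the first vertex.

**Shape 2** — `<polyline>` open polyline, stroke `#0000ff` → engrave (S282, F3382). Machine vertices: (195.654,237.869) → (43.014,236.412) → (36.824,235.691) → (104.069,208.551). Open path.

G21
G90
G0 X25.261 Y15.454
M3 S282
G1 X142.471 Y174.619 F3382
G1 X222.036 Y230.565
G1 X14.623 Y220.794
G1 X239.254 Y80.679
G1 X25.261 Y15.454
M5
G0 X195.654 Y237.869
M3 S282
G1 X43.014 Y236.412 F3382
G1 X36.824 Y235.691
G1 X104.069 Y208.551
M5
G0 X0.000 Y0.000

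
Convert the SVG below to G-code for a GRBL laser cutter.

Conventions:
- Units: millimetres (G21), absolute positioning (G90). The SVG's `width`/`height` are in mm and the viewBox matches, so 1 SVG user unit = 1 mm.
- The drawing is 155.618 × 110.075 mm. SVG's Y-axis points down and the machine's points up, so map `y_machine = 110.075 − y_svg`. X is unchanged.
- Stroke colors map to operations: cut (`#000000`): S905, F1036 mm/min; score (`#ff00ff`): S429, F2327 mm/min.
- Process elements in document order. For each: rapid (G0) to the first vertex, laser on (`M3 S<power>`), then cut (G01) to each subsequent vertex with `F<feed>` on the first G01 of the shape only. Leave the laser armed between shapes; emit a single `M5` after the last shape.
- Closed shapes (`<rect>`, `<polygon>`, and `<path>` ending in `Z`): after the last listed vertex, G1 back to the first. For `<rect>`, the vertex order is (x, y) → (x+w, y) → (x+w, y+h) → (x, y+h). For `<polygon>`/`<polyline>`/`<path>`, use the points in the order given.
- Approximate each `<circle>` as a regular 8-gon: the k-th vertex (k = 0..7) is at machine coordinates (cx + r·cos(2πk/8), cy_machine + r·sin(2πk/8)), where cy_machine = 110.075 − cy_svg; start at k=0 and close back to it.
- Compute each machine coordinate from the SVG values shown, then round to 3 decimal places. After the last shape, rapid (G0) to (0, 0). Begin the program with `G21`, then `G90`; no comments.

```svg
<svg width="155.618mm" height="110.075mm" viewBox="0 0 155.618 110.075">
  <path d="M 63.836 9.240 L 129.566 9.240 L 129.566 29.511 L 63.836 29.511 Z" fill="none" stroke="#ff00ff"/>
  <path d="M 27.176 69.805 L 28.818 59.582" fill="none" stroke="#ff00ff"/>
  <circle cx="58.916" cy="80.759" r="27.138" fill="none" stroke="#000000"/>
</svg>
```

G21
G90
G0 X63.836 Y100.835
M3 S429
G01 X129.566 Y100.835 F2327
G01 X129.566 Y80.564
G01 X63.836 Y80.564
G01 X63.836 Y100.835
G0 X27.176 Y40.270
M3 S429
G01 X28.818 Y50.493 F2327
G0 X86.054 Y29.316
M3 S905
G01 X78.105 Y48.505 F1036
G01 X58.916 Y56.454
G01 X39.727 Y48.505
G01 X31.778 Y29.316
G01 X39.727 Y10.127
G01 X58.916 Y2.178
G01 X78.105 Y10.127
G01 X86.054 Y29.316
M5
G0 X0.000 Y0.000

Since the viewBox matches the mm dimensions, user units are millimetres directly. The only transform is the Y-flip y_m = 110.075 − y_svg.

Shape 1 is a rectangle drawn with `<path>`. Its stroke #ff00ff means score at S429, F2327. After flipping Y the toolpath is (63.836,100.835) → (129.566,100.835) → (129.566,80.564) → (63.836,80.564) → (63.836,100.835), returning to the start.

Shape 2 is a line segment drawn with `<path>`. Its stroke #ff00ff means score at S429, F2327. After flipping Y the toolpath is (27.176,40.270) → (28.818,50.493).

Shape 3 is a circle drawn with `<circle>`. Its stroke #000000 means cut at S905, F1036. After flipping Y the toolpath is (86.054,29.316) → (78.105,48.505) → (58.916,56.454) → (39.727,48.505) → (31.778,29.316) → (39.727,10.127) → (58.916,2.178) → (78.105,10.127) → (86.054,29.316), returning to the start.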